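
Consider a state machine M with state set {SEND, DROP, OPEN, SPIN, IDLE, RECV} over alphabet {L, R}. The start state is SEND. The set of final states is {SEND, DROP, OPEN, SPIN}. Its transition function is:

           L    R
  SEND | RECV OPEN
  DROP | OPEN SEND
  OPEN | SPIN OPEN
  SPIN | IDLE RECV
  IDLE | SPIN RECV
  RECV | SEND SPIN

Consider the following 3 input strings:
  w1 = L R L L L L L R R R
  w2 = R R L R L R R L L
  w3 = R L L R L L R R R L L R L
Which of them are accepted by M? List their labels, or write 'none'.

w3

w1: SEND → RECV → SPIN → IDLE → SPIN → IDLE → SPIN → IDLE → RECV → SPIN → RECV  → end RECV, rejected
w2: SEND → OPEN → OPEN → SPIN → RECV → SEND → OPEN → OPEN → SPIN → IDLE  → end IDLE, rejected
w3: SEND → OPEN → SPIN → IDLE → RECV → SEND → RECV → SPIN → RECV → SPIN → IDLE → SPIN → RECV → SEND  → end SEND, accepted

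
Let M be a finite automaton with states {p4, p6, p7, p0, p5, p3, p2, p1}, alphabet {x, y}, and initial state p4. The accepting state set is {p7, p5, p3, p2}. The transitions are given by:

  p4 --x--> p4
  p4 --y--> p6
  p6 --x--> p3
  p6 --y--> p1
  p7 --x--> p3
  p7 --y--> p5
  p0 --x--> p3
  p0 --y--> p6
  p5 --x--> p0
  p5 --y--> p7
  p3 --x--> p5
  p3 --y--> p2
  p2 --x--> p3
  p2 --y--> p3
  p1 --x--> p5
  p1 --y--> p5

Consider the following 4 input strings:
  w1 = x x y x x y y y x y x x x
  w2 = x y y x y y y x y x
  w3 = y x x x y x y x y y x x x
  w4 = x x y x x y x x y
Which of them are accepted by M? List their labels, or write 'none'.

w1:
  start at p4
  read 'x': p4 → p4
  read 'x': p4 → p4
  read 'y': p4 → p6
  read 'x': p6 → p3
  read 'x': p3 → p5
  read 'y': p5 → p7
  read 'y': p7 → p5
  read 'y': p5 → p7
  read 'x': p7 → p3
  read 'y': p3 → p2
  read 'x': p2 → p3
  read 'x': p3 → p5
  read 'x': p5 → p0
  end p0, rejected
w2:
  start at p4
  read 'x': p4 → p4
  read 'y': p4 → p6
  read 'y': p6 → p1
  read 'x': p1 → p5
  read 'y': p5 → p7
  read 'y': p7 → p5
  read 'y': p5 → p7
  read 'x': p7 → p3
  read 'y': p3 → p2
  read 'x': p2 → p3
  end p3, accepted
w3:
  start at p4
  read 'y': p4 → p6
  read 'x': p6 → p3
  read 'x': p3 → p5
  read 'x': p5 → p0
  read 'y': p0 → p6
  read 'x': p6 → p3
  read 'y': p3 → p2
  read 'x': p2 → p3
  read 'y': p3 → p2
  read 'y': p2 → p3
  read 'x': p3 → p5
  read 'x': p5 → p0
  read 'x': p0 → p3
  end p3, accepted
w4:
  start at p4
  read 'x': p4 → p4
  read 'x': p4 → p4
  read 'y': p4 → p6
  read 'x': p6 → p3
  read 'x': p3 → p5
  read 'y': p5 → p7
  read 'x': p7 → p3
  read 'x': p3 → p5
  read 'y': p5 → p7
  end p7, accepted

w2, w3, w4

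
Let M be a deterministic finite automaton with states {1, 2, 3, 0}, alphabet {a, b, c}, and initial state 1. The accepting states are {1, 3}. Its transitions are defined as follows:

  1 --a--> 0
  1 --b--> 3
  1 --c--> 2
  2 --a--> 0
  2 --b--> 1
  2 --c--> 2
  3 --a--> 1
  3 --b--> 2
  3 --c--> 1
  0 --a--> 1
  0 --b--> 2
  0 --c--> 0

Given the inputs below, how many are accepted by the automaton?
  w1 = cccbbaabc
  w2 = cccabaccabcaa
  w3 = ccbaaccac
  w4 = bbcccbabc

1

w1: 1 → 2 → 2 → 2 → 1 → 3 → 1 → 0 → 2 → 2  → end 2, rejected
w2: 1 → 2 → 2 → 2 → 0 → 2 → 0 → 0 → 0 → 1 → 3 → 1 → 0 → 1  → end 1, accepted
w3: 1 → 2 → 2 → 1 → 0 → 1 → 2 → 2 → 0 → 0  → end 0, rejected
w4: 1 → 3 → 2 → 2 → 2 → 2 → 1 → 0 → 2 → 2  → end 2, rejected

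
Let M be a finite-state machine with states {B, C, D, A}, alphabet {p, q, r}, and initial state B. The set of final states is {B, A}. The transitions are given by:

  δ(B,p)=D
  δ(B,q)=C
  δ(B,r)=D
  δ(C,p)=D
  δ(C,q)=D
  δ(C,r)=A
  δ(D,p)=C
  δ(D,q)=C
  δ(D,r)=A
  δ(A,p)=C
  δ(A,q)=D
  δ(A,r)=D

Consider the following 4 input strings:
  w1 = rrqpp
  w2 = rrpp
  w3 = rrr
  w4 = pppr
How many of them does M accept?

w1:
  start at B
  read 'r': B → D
  read 'r': D → A
  read 'q': A → D
  read 'p': D → C
  read 'p': C → D
  end D, rejected
w2:
  start at B
  read 'r': B → D
  read 'r': D → A
  read 'p': A → C
  read 'p': C → D
  end D, rejected
w3:
  start at B
  read 'r': B → D
  read 'r': D → A
  read 'r': A → D
  end D, rejected
w4:
  start at B
  read 'p': B → D
  read 'p': D → C
  read 'p': C → D
  read 'r': D → A
  end A, accepted

1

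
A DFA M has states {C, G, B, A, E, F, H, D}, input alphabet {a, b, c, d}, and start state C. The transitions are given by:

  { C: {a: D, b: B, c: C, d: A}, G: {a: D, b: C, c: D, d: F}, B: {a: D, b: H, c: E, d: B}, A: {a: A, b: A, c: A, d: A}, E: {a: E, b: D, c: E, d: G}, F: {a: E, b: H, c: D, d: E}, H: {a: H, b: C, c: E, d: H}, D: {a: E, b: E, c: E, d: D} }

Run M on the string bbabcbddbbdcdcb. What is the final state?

start at C
read 'b': C → B
read 'b': B → H
read 'a': H → H
read 'b': H → C
read 'c': C → C
read 'b': C → B
read 'd': B → B
read 'd': B → B
read 'b': B → H
read 'b': H → C
read 'd': C → A
read 'c': A → A
read 'd': A → A
read 'c': A → A
read 'b': A → A

A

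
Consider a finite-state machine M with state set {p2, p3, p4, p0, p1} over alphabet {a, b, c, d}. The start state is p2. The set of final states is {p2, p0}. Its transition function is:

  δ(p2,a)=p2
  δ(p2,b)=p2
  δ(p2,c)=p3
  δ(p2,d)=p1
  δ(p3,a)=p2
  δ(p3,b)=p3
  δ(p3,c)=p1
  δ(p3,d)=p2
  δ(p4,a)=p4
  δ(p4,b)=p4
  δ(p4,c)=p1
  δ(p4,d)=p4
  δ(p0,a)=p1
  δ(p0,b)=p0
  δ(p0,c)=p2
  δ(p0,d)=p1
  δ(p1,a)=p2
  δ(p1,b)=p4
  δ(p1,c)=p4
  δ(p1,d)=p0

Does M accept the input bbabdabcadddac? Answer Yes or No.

p2 → p2 → p2 → p2 → p2 → p1 → p2 → p2 → p3 → p2 → p1 → p0 → p1 → p2 → p3
End state p3 is not accepting.

No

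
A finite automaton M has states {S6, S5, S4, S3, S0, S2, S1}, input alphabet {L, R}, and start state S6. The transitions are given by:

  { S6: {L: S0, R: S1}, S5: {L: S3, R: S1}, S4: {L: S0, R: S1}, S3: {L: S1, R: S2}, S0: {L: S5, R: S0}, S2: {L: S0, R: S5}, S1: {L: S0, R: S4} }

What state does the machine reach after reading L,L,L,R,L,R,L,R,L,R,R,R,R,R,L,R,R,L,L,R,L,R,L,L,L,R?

S6 → S0 → S5 → S3 → S2 → S0 → S0 → S5 → S1 → S0 → S0 → S0 → S0 → S0 → S0 → S5 → S1 → S4 → S0 → S5 → S1 → S0 → S0 → S5 → S3 → S1 → S4

S4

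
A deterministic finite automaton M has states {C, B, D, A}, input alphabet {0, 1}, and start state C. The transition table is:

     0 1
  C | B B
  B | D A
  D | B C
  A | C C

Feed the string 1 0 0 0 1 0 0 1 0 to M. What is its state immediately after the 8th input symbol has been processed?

C

start at C
read '1': C → B
read '0': B → D
read '0': D → B
read '0': B → D
read '1': D → C
read '0': C → B
read '0': B → D
read '1': D → C
After 8 symbols: C.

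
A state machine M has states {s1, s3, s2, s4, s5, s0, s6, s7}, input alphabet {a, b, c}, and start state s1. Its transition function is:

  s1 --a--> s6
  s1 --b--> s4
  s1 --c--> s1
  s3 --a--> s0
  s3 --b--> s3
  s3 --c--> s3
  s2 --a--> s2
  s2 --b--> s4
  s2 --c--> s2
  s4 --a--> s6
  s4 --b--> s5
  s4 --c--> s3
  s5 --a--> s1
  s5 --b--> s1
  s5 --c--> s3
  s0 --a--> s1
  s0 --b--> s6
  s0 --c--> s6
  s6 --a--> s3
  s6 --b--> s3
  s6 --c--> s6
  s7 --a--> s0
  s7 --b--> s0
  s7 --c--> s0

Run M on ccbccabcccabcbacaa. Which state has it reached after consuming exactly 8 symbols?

s6

start at s1
read 'c': s1 → s1
read 'c': s1 → s1
read 'b': s1 → s4
read 'c': s4 → s3
read 'c': s3 → s3
read 'a': s3 → s0
read 'b': s0 → s6
read 'c': s6 → s6
After 8 symbols: s6.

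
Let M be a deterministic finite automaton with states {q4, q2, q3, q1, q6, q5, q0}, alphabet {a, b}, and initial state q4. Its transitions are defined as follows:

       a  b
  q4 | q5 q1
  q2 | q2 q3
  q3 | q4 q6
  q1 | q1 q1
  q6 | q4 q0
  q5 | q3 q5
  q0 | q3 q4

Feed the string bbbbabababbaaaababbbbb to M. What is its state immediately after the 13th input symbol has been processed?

q1

q4 → q1 → q1 → q1 → q1 → q1 → q1 → q1 → q1 → q1 → q1 → q1 → q1 → q1
After 13 symbols: q1.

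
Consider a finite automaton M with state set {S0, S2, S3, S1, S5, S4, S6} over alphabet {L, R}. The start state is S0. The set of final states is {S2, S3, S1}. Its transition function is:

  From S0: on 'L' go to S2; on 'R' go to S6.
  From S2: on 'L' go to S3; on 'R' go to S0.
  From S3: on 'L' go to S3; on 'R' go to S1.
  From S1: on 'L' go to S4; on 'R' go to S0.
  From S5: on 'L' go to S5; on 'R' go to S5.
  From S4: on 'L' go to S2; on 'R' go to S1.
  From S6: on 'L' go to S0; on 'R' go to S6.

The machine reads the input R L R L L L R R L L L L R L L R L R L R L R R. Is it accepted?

start at S0
read 'R': S0 → S6
read 'L': S6 → S0
read 'R': S0 → S6
read 'L': S6 → S0
read 'L': S0 → S2
read 'L': S2 → S3
read 'R': S3 → S1
read 'R': S1 → S0
read 'L': S0 → S2
read 'L': S2 → S3
read 'L': S3 → S3
read 'L': S3 → S3
read 'R': S3 → S1
read 'L': S1 → S4
read 'L': S4 → S2
read 'R': S2 → S0
read 'L': S0 → S2
read 'R': S2 → S0
read 'L': S0 → S2
read 'R': S2 → S0
read 'L': S0 → S2
read 'R': S2 → S0
read 'R': S0 → S6
End state S6 is not accepting.

No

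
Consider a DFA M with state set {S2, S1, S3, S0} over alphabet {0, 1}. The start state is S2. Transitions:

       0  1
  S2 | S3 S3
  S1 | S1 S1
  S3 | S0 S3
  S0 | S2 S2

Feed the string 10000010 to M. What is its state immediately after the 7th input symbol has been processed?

Trace: S2 -1-> S3 -0-> S0 -0-> S2 -0-> S3 -0-> S0 -0-> S2 -1-> S3
After 7 symbols: S3.

S3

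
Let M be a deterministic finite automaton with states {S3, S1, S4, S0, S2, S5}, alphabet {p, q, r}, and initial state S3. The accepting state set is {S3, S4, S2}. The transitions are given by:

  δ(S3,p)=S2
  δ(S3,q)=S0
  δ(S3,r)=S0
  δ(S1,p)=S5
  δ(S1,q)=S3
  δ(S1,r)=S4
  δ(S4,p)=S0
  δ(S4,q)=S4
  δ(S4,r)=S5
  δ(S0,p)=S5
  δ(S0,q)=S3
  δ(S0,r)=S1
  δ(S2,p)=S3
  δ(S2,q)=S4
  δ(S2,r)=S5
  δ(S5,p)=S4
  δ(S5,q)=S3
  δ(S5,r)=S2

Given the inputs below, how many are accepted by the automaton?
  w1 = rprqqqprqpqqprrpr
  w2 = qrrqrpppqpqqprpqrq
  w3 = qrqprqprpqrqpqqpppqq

w1: Trace: S3 -r-> S0 -p-> S5 -r-> S2 -q-> S4 -q-> S4 -q-> S4 -p-> S0 -r-> S1 -q-> S3 -p-> S2 -q-> S4 -q-> S4 -p-> S0 -r-> S1 -r-> S4 -p-> S0 -r-> S1  → end S1, rejected
w2: Trace: S3 -q-> S0 -r-> S1 -r-> S4 -q-> S4 -r-> S5 -p-> S4 -p-> S0 -p-> S5 -q-> S3 -p-> S2 -q-> S4 -q-> S4 -p-> S0 -r-> S1 -p-> S5 -q-> S3 -r-> S0 -q-> S3  → end S3, accepted
w3: Trace: S3 -q-> S0 -r-> S1 -q-> S3 -p-> S2 -r-> S5 -q-> S3 -p-> S2 -r-> S5 -p-> S4 -q-> S4 -r-> S5 -q-> S3 -p-> S2 -q-> S4 -q-> S4 -p-> S0 -p-> S5 -p-> S4 -q-> S4 -q-> S4  → end S4, accepted

2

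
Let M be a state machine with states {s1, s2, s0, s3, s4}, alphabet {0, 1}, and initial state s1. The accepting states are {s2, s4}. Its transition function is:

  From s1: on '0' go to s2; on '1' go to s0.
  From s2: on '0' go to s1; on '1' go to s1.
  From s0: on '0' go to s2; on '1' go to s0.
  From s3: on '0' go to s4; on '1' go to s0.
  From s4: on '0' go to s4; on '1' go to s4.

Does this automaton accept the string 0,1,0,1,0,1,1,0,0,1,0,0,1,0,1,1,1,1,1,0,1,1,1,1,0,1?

No

s1 → s2 → s1 → s2 → s1 → s2 → s1 → s0 → s2 → s1 → s0 → s2 → s1 → s0 → s2 → s1 → s0 → s0 → s0 → s0 → s2 → s1 → s0 → s0 → s0 → s2 → s1
End state s1 is not accepting.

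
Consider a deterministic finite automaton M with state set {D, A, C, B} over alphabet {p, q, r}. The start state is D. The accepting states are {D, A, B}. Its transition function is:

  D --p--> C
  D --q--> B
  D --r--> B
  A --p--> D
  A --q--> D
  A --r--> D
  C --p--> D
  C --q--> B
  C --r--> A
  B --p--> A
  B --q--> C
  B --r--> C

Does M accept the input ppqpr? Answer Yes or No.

D → C → D → B → A → D
End state D is accepting.

Yes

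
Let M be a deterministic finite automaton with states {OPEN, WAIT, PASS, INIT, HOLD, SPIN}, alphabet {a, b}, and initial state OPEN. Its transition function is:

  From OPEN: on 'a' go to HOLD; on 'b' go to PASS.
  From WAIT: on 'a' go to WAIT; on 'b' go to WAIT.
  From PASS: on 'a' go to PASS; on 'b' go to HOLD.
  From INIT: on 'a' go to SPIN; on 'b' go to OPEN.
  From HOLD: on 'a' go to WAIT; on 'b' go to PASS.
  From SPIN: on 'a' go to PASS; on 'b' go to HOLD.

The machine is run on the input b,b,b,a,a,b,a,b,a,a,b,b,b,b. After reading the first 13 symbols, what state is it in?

Trace: OPEN -b-> PASS -b-> HOLD -b-> PASS -a-> PASS -a-> PASS -b-> HOLD -a-> WAIT -b-> WAIT -a-> WAIT -a-> WAIT -b-> WAIT -b-> WAIT -b-> WAIT
After 13 symbols: WAIT.

WAIT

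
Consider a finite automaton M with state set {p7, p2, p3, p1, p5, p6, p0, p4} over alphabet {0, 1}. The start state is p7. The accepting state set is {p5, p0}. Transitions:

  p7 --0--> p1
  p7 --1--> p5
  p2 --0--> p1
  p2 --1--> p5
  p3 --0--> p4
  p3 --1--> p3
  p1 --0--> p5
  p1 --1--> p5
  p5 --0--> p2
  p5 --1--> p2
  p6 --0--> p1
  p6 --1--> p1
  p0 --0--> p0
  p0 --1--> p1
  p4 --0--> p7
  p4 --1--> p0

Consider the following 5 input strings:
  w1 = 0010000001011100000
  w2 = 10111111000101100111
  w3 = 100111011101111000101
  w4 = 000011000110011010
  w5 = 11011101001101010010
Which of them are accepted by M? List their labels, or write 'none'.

w3

w1: p7 → p1 → p5 → p2 → p1 → p5 → p2 → p1 → p5 → p2 → p5 → p2 → p5 → p2 → p5 → p2 → p1 → p5 → p2 → p1  → end p1, rejected
w2: p7 → p5 → p2 → p5 → p2 → p5 → p2 → p5 → p2 → p1 → p5 → p2 → p5 → p2 → p5 → p2 → p1 → p5 → p2 → p5 → p2  → end p2, rejected
w3: p7 → p5 → p2 → p1 → p5 → p2 → p5 → p2 → p5 → p2 → p5 → p2 → p5 → p2 → p5 → p2 → p1 → p5 → p2 → p5 → p2 → p5  → end p5, accepted
w4: p7 → p1 → p5 → p2 → p1 → p5 → p2 → p1 → p5 → p2 → p5 → p2 → p1 → p5 → p2 → p5 → p2 → p5 → p2  → end p2, rejected
w5: p7 → p5 → p2 → p1 → p5 → p2 → p5 → p2 → p5 → p2 → p1 → p5 → p2 → p1 → p5 → p2 → p5 → p2 → p1 → p5 → p2  → end p2, rejected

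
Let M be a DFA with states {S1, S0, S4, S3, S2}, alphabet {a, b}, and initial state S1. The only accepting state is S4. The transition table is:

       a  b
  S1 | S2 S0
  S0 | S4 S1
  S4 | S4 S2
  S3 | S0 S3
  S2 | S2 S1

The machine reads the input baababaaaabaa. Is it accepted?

No

Trace: S1 -b-> S0 -a-> S4 -a-> S4 -b-> S2 -a-> S2 -b-> S1 -a-> S2 -a-> S2 -a-> S2 -a-> S2 -b-> S1 -a-> S2 -a-> S2
End state S2 is not accepting.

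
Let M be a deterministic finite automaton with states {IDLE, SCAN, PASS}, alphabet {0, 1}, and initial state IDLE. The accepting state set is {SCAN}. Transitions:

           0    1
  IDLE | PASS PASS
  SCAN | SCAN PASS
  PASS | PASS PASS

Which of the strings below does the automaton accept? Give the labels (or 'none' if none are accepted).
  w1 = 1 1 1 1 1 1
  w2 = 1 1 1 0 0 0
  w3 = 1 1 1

none

w1: IDLE → PASS → PASS → PASS → PASS → PASS → PASS  → end PASS, rejected
w2: IDLE → PASS → PASS → PASS → PASS → PASS → PASS  → end PASS, rejected
w3: IDLE → PASS → PASS → PASS  → end PASS, rejected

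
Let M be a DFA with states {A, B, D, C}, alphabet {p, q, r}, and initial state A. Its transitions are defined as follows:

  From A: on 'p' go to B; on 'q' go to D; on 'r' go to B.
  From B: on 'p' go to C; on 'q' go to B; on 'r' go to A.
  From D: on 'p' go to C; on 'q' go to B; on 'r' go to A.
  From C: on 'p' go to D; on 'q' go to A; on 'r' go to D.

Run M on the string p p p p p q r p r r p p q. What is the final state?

Trace: A -p-> B -p-> C -p-> D -p-> C -p-> D -q-> B -r-> A -p-> B -r-> A -r-> B -p-> C -p-> D -q-> B

B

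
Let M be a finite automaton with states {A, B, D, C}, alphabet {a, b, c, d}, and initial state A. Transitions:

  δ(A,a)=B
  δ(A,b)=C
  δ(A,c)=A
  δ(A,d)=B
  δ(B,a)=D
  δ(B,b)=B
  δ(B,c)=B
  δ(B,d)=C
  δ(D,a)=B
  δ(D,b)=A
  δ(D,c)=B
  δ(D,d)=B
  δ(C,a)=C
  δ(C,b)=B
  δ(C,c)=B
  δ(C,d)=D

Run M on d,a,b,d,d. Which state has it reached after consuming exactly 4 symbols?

A → B → D → A → B
After 4 symbols: B.

B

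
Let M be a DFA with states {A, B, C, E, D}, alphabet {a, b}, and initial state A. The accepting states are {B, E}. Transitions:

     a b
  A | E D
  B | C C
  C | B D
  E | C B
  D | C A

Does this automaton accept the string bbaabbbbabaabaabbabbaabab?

Trace: A -b-> D -b-> A -a-> E -a-> C -b-> D -b-> A -b-> D -b-> A -a-> E -b-> B -a-> C -a-> B -b-> C -a-> B -a-> C -b-> D -b-> A -a-> E -b-> B -b-> C -a-> B -a-> C -b-> D -a-> C -b-> D
End state D is not accepting.

No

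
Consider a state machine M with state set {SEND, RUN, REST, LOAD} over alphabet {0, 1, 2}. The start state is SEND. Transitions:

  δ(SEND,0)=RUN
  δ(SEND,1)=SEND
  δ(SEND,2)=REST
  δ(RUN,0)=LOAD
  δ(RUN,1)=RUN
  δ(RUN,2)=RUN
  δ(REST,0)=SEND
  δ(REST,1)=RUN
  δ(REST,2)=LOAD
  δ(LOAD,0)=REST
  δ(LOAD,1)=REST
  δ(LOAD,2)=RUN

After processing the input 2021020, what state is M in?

LOAD

start at SEND
read '2': SEND → REST
read '0': REST → SEND
read '2': SEND → REST
read '1': REST → RUN
read '0': RUN → LOAD
read '2': LOAD → RUN
read '0': RUN → LOAD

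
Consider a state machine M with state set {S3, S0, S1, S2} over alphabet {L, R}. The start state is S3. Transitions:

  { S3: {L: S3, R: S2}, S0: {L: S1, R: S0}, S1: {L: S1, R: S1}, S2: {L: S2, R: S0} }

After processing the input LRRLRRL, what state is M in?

Trace: S3 -L-> S3 -R-> S2 -R-> S0 -L-> S1 -R-> S1 -R-> S1 -L-> S1

S1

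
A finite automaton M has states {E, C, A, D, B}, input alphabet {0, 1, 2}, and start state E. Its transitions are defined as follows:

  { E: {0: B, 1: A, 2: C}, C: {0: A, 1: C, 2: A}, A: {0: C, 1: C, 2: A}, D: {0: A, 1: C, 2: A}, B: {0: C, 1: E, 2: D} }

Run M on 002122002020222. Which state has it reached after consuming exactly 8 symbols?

E → B → C → A → C → A → A → C → A
After 8 symbols: A.

A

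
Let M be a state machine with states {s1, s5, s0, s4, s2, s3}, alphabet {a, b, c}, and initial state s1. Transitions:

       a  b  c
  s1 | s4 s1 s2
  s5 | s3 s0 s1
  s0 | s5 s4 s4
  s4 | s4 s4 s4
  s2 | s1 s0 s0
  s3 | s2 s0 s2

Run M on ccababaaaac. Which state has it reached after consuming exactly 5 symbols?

start at s1
read 'c': s1 → s2
read 'c': s2 → s0
read 'a': s0 → s5
read 'b': s5 → s0
read 'a': s0 → s5
After 5 symbols: s5.

s5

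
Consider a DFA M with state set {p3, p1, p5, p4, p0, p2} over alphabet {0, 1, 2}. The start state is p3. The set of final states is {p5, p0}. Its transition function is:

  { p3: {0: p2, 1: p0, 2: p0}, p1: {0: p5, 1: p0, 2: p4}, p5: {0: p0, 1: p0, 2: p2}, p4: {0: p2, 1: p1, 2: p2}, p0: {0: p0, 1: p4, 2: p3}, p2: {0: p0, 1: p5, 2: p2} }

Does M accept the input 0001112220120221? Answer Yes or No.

Trace: p3 -0-> p2 -0-> p0 -0-> p0 -1-> p4 -1-> p1 -1-> p0 -2-> p3 -2-> p0 -2-> p3 -0-> p2 -1-> p5 -2-> p2 -0-> p0 -2-> p3 -2-> p0 -1-> p4
End state p4 is not accepting.

No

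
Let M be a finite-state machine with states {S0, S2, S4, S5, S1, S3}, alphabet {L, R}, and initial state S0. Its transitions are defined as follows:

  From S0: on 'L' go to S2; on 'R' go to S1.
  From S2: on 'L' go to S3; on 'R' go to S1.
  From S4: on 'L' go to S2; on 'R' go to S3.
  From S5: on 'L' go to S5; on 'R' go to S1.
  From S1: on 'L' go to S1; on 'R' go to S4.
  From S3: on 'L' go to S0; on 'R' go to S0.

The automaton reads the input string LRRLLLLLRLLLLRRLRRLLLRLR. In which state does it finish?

Trace: S0 -L-> S2 -R-> S1 -R-> S4 -L-> S2 -L-> S3 -L-> S0 -L-> S2 -L-> S3 -R-> S0 -L-> S2 -L-> S3 -L-> S0 -L-> S2 -R-> S1 -R-> S4 -L-> S2 -R-> S1 -R-> S4 -L-> S2 -L-> S3 -L-> S0 -R-> S1 -L-> S1 -R-> S4

S4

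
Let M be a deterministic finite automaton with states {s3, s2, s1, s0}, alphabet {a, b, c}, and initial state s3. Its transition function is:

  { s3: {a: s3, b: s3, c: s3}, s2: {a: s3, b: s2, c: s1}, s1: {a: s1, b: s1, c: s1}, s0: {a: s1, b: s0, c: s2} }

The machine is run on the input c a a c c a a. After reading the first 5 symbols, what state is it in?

s3

start at s3
read 'c': s3 → s3
read 'a': s3 → s3
read 'a': s3 → s3
read 'c': s3 → s3
read 'c': s3 → s3
After 5 symbols: s3.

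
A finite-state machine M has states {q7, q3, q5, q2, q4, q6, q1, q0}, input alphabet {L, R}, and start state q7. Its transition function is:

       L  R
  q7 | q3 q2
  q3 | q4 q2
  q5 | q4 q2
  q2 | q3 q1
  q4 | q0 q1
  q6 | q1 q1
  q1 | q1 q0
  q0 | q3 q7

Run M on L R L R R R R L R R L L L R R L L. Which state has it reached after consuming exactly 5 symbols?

q7 → q3 → q2 → q3 → q2 → q1
After 5 symbols: q1.

q1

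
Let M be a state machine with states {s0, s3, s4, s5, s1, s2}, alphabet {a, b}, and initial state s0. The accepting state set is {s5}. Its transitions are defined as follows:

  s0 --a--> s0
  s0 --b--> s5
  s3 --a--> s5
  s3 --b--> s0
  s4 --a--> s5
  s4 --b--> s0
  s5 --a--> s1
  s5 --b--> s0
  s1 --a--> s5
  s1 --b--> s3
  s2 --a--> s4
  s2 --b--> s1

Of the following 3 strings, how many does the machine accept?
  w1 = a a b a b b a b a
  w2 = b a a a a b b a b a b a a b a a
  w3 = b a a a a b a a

1

w1:
  start at s0
  read 'a': s0 → s0
  read 'a': s0 → s0
  read 'b': s0 → s5
  read 'a': s5 → s1
  read 'b': s1 → s3
  read 'b': s3 → s0
  read 'a': s0 → s0
  read 'b': s0 → s5
  read 'a': s5 → s1
  end s1, rejected
w2:
  start at s0
  read 'b': s0 → s5
  read 'a': s5 → s1
  read 'a': s1 → s5
  read 'a': s5 → s1
  read 'a': s1 → s5
  read 'b': s5 → s0
  read 'b': s0 → s5
  read 'a': s5 → s1
  read 'b': s1 → s3
  read 'a': s3 → s5
  read 'b': s5 → s0
  read 'a': s0 → s0
  read 'a': s0 → s0
  read 'b': s0 → s5
  read 'a': s5 → s1
  read 'a': s1 → s5
  end s5, accepted
w3:
  start at s0
  read 'b': s0 → s5
  read 'a': s5 → s1
  read 'a': s1 → s5
  read 'a': s5 → s1
  read 'a': s1 → s5
  read 'b': s5 → s0
  read 'a': s0 → s0
  read 'a': s0 → s0
  end s0, rejected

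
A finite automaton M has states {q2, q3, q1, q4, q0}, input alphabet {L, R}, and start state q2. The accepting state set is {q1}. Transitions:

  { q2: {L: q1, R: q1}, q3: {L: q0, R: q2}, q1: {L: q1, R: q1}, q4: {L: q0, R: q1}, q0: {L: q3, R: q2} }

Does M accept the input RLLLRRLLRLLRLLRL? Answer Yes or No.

start at q2
read 'R': q2 → q1
read 'L': q1 → q1
read 'L': q1 → q1
read 'L': q1 → q1
read 'R': q1 → q1
read 'R': q1 → q1
read 'L': q1 → q1
read 'L': q1 → q1
read 'R': q1 → q1
read 'L': q1 → q1
read 'L': q1 → q1
read 'R': q1 → q1
read 'L': q1 → q1
read 'L': q1 → q1
read 'R': q1 → q1
read 'L': q1 → q1
End state q1 is accepting.

Yes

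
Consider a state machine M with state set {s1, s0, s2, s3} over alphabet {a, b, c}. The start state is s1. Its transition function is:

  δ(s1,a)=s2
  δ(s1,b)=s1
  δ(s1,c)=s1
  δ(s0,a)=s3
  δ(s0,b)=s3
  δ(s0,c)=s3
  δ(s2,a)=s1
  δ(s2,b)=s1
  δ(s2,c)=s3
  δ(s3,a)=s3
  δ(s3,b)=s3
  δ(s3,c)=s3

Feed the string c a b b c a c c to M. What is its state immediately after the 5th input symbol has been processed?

start at s1
read 'c': s1 → s1
read 'a': s1 → s2
read 'b': s2 → s1
read 'b': s1 → s1
read 'c': s1 → s1
After 5 symbols: s1.

s1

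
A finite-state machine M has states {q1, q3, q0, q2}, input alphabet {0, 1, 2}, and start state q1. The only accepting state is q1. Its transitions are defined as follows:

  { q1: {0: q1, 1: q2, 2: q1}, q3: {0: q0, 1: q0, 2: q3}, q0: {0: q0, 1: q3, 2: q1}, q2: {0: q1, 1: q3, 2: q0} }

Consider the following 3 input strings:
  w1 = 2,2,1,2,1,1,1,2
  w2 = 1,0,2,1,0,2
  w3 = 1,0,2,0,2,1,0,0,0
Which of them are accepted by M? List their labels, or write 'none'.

w1: Trace: q1 -2-> q1 -2-> q1 -1-> q2 -2-> q0 -1-> q3 -1-> q0 -1-> q3 -2-> q3  → end q3, rejected
w2: Trace: q1 -1-> q2 -0-> q1 -2-> q1 -1-> q2 -0-> q1 -2-> q1  → end q1, accepted
w3: Trace: q1 -1-> q2 -0-> q1 -2-> q1 -0-> q1 -2-> q1 -1-> q2 -0-> q1 -0-> q1 -0-> q1  → end q1, accepted

w2, w3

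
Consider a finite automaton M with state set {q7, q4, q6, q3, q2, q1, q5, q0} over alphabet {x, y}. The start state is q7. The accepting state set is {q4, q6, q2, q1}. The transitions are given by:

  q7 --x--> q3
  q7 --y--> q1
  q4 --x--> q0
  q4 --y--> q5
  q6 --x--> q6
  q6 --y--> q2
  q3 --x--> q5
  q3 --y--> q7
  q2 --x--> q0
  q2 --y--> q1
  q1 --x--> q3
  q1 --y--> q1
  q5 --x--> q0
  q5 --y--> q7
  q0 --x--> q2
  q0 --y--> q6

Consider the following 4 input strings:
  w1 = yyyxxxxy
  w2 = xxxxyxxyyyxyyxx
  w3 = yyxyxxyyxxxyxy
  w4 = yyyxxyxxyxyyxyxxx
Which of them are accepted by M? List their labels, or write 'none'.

w1, w3

w1: q7 → q1 → q1 → q1 → q3 → q5 → q0 → q2 → q1  → end q1, accepted
w2: q7 → q3 → q5 → q0 → q2 → q1 → q3 → q5 → q7 → q1 → q1 → q3 → q7 → q1 → q3 → q5  → end q5, rejected
w3: q7 → q1 → q1 → q3 → q7 → q3 → q5 → q7 → q1 → q3 → q5 → q0 → q6 → q6 → q2  → end q2, accepted
w4: q7 → q1 → q1 → q1 → q3 → q5 → q7 → q3 → q5 → q7 → q3 → q7 → q1 → q3 → q7 → q3 → q5 → q0  → end q0, rejected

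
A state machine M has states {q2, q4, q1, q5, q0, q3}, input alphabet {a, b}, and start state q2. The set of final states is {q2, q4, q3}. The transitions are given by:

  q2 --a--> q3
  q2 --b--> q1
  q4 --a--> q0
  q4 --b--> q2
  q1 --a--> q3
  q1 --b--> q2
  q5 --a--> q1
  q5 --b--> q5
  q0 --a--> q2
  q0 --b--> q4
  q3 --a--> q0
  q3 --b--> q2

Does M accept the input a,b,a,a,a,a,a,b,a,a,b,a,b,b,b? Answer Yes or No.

start at q2
read 'a': q2 → q3
read 'b': q3 → q2
read 'a': q2 → q3
read 'a': q3 → q0
read 'a': q0 → q2
read 'a': q2 → q3
read 'a': q3 → q0
read 'b': q0 → q4
read 'a': q4 → q0
read 'a': q0 → q2
read 'b': q2 → q1
read 'a': q1 → q3
read 'b': q3 → q2
read 'b': q2 → q1
read 'b': q1 → q2
End state q2 is accepting.

Yes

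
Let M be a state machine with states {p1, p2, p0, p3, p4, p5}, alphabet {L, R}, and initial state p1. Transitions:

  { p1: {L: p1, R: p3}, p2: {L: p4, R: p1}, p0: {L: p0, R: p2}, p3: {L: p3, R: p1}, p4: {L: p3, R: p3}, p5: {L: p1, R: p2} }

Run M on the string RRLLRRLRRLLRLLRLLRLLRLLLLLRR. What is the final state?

p1

Trace: p1 -R-> p3 -R-> p1 -L-> p1 -L-> p1 -R-> p3 -R-> p1 -L-> p1 -R-> p3 -R-> p1 -L-> p1 -L-> p1 -R-> p3 -L-> p3 -L-> p3 -R-> p1 -L-> p1 -L-> p1 -R-> p3 -L-> p3 -L-> p3 -R-> p1 -L-> p1 -L-> p1 -L-> p1 -L-> p1 -L-> p1 -R-> p3 -R-> p1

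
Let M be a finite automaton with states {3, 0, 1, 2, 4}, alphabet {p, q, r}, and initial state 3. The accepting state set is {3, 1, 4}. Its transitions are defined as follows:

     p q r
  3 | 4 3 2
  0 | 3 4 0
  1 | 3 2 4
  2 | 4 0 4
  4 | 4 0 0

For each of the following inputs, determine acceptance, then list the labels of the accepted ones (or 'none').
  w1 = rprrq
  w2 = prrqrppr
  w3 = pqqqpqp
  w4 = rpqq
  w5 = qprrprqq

w1: Trace: 3 -r-> 2 -p-> 4 -r-> 0 -r-> 0 -q-> 4  → end 4, accepted
w2: Trace: 3 -p-> 4 -r-> 0 -r-> 0 -q-> 4 -r-> 0 -p-> 3 -p-> 4 -r-> 0  → end 0, rejected
w3: Trace: 3 -p-> 4 -q-> 0 -q-> 4 -q-> 0 -p-> 3 -q-> 3 -p-> 4  → end 4, accepted
w4: Trace: 3 -r-> 2 -p-> 4 -q-> 0 -q-> 4  → end 4, accepted
w5: Trace: 3 -q-> 3 -p-> 4 -r-> 0 -r-> 0 -p-> 3 -r-> 2 -q-> 0 -q-> 4  → end 4, accepted

w1, w3, w4, w5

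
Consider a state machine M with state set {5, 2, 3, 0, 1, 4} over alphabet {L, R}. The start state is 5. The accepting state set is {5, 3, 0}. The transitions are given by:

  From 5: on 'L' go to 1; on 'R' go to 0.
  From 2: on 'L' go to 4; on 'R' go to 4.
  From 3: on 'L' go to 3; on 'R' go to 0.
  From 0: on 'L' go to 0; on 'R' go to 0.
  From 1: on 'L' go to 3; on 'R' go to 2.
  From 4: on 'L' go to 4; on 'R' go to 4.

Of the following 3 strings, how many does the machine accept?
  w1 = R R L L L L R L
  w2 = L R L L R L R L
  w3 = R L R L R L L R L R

2

w1:
  start at 5
  read 'R': 5 → 0
  read 'R': 0 → 0
  read 'L': 0 → 0
  read 'L': 0 → 0
  read 'L': 0 → 0
  read 'L': 0 → 0
  read 'R': 0 → 0
  read 'L': 0 → 0
  end 0, accepted
w2:
  start at 5
  read 'L': 5 → 1
  read 'R': 1 → 2
  read 'L': 2 → 4
  read 'L': 4 → 4
  read 'R': 4 → 4
  read 'L': 4 → 4
  read 'R': 4 → 4
  read 'L': 4 → 4
  end 4, rejected
w3:
  start at 5
  read 'R': 5 → 0
  read 'L': 0 → 0
  read 'R': 0 → 0
  read 'L': 0 → 0
  read 'R': 0 → 0
  read 'L': 0 → 0
  read 'L': 0 → 0
  read 'R': 0 → 0
  read 'L': 0 → 0
  read 'R': 0 → 0
  end 0, accepted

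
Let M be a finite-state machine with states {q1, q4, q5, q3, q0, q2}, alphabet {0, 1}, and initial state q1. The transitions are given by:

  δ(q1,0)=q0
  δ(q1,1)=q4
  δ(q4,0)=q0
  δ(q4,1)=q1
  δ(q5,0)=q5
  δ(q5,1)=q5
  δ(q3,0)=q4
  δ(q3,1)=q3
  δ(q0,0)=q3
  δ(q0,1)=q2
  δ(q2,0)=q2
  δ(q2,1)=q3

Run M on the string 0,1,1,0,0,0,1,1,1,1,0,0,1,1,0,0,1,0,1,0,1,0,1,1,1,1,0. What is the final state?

start at q1
read '0': q1 → q0
read '1': q0 → q2
read '1': q2 → q3
read '0': q3 → q4
read '0': q4 → q0
read '0': q0 → q3
read '1': q3 → q3
read '1': q3 → q3
read '1': q3 → q3
read '1': q3 → q3
read '0': q3 → q4
read '0': q4 → q0
read '1': q0 → q2
read '1': q2 → q3
read '0': q3 → q4
read '0': q4 → q0
read '1': q0 → q2
read '0': q2 → q2
read '1': q2 → q3
read '0': q3 → q4
read '1': q4 → q1
read '0': q1 → q0
read '1': q0 → q2
read '1': q2 → q3
read '1': q3 → q3
read '1': q3 → q3
read '0': q3 → q4

q4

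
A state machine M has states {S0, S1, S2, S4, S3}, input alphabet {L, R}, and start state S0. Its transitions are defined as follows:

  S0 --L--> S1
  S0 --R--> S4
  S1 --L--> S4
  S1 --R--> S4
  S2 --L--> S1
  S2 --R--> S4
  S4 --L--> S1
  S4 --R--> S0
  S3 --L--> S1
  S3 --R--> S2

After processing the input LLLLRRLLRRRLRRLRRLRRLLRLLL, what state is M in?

start at S0
read 'L': S0 → S1
read 'L': S1 → S4
read 'L': S4 → S1
read 'L': S1 → S4
read 'R': S4 → S0
read 'R': S0 → S4
read 'L': S4 → S1
read 'L': S1 → S4
read 'R': S4 → S0
read 'R': S0 → S4
read 'R': S4 → S0
read 'L': S0 → S1
read 'R': S1 → S4
read 'R': S4 → S0
read 'L': S0 → S1
read 'R': S1 → S4
read 'R': S4 → S0
read 'L': S0 → S1
read 'R': S1 → S4
read 'R': S4 → S0
read 'L': S0 → S1
read 'L': S1 → S4
read 'R': S4 → S0
read 'L': S0 → S1
read 'L': S1 → S4
read 'L': S4 → S1

S1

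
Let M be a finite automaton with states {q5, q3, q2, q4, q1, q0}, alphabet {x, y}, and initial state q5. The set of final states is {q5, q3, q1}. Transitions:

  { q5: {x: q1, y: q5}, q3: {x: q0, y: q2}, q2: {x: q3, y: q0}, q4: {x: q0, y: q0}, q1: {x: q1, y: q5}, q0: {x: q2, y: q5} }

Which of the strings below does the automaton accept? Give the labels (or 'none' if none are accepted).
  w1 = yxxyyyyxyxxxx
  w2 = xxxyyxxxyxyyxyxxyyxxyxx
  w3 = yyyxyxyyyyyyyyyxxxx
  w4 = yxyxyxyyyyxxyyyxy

w1, w2, w3, w4

w1: Trace: q5 -y-> q5 -x-> q1 -x-> q1 -y-> q5 -y-> q5 -y-> q5 -y-> q5 -x-> q1 -y-> q5 -x-> q1 -x-> q1 -x-> q1 -x-> q1  → end q1, accepted
w2: Trace: q5 -x-> q1 -x-> q1 -x-> q1 -y-> q5 -y-> q5 -x-> q1 -x-> q1 -x-> q1 -y-> q5 -x-> q1 -y-> q5 -y-> q5 -x-> q1 -y-> q5 -x-> q1 -x-> q1 -y-> q5 -y-> q5 -x-> q1 -x-> q1 -y-> q5 -x-> q1 -x-> q1  → end q1, accepted
w3: Trace: q5 -y-> q5 -y-> q5 -y-> q5 -x-> q1 -y-> q5 -x-> q1 -y-> q5 -y-> q5 -y-> q5 -y-> q5 -y-> q5 -y-> q5 -y-> q5 -y-> q5 -y-> q5 -x-> q1 -x-> q1 -x-> q1 -x-> q1  → end q1, accepted
w4: Trace: q5 -y-> q5 -x-> q1 -y-> q5 -x-> q1 -y-> q5 -x-> q1 -y-> q5 -y-> q5 -y-> q5 -y-> q5 -x-> q1 -x-> q1 -y-> q5 -y-> q5 -y-> q5 -x-> q1 -y-> q5  → end q5, accepted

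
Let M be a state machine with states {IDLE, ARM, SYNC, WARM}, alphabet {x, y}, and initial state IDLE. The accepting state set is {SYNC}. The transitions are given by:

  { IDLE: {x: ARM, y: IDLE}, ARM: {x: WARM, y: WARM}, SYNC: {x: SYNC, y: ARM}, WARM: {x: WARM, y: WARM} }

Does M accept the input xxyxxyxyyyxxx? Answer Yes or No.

start at IDLE
read 'x': IDLE → ARM
read 'x': ARM → WARM
read 'y': WARM → WARM
read 'x': WARM → WARM
read 'x': WARM → WARM
read 'y': WARM → WARM
read 'x': WARM → WARM
read 'y': WARM → WARM
read 'y': WARM → WARM
read 'y': WARM → WARM
read 'x': WARM → WARM
read 'x': WARM → WARM
read 'x': WARM → WARM
End state WARM is not accepting.

No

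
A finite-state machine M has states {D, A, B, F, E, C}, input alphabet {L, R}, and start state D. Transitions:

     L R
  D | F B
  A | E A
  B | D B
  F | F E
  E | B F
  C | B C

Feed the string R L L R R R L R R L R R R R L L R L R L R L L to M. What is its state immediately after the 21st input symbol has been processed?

Trace: D -R-> B -L-> D -L-> F -R-> E -R-> F -R-> E -L-> B -R-> B -R-> B -L-> D -R-> B -R-> B -R-> B -R-> B -L-> D -L-> F -R-> E -L-> B -R-> B -L-> D -R-> B
After 21 symbols: B.

B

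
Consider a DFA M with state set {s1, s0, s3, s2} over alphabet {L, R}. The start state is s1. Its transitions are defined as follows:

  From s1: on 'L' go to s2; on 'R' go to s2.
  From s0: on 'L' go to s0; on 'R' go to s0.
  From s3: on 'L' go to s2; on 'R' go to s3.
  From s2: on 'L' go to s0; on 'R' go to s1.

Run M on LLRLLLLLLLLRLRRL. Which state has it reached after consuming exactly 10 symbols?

s0

s1 → s2 → s0 → s0 → s0 → s0 → s0 → s0 → s0 → s0 → s0
After 10 symbols: s0.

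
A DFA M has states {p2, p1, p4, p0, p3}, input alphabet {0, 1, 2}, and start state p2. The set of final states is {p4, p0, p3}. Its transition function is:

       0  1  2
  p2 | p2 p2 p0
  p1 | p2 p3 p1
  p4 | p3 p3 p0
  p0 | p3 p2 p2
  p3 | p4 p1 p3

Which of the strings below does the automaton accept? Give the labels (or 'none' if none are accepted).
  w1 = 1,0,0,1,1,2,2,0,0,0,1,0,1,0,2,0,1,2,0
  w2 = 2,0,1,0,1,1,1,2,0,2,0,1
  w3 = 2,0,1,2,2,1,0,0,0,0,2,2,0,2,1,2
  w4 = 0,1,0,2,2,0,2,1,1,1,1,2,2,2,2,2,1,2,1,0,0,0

w2, w3

w1: Trace: p2 -1-> p2 -0-> p2 -0-> p2 -1-> p2 -1-> p2 -2-> p0 -2-> p2 -0-> p2 -0-> p2 -0-> p2 -1-> p2 -0-> p2 -1-> p2 -0-> p2 -2-> p0 -0-> p3 -1-> p1 -2-> p1 -0-> p2  → end p2, rejected
w2: Trace: p2 -2-> p0 -0-> p3 -1-> p1 -0-> p2 -1-> p2 -1-> p2 -1-> p2 -2-> p0 -0-> p3 -2-> p3 -0-> p4 -1-> p3  → end p3, accepted
w3: Trace: p2 -2-> p0 -0-> p3 -1-> p1 -2-> p1 -2-> p1 -1-> p3 -0-> p4 -0-> p3 -0-> p4 -0-> p3 -2-> p3 -2-> p3 -0-> p4 -2-> p0 -1-> p2 -2-> p0  → end p0, accepted
w4: Trace: p2 -0-> p2 -1-> p2 -0-> p2 -2-> p0 -2-> p2 -0-> p2 -2-> p0 -1-> p2 -1-> p2 -1-> p2 -1-> p2 -2-> p0 -2-> p2 -2-> p0 -2-> p2 -2-> p0 -1-> p2 -2-> p0 -1-> p2 -0-> p2 -0-> p2 -0-> p2  → end p2, rejected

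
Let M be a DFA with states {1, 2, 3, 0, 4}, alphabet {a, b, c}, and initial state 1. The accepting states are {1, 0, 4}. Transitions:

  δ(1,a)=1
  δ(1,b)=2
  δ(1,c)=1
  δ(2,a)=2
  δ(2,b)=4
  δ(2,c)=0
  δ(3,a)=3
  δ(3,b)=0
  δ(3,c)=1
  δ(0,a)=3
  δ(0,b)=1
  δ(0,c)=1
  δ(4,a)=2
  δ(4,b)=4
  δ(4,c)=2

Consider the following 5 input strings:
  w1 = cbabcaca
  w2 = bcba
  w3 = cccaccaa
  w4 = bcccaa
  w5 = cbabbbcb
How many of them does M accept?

4

w1: Trace: 1 -c-> 1 -b-> 2 -a-> 2 -b-> 4 -c-> 2 -a-> 2 -c-> 0 -a-> 3  → end 3, rejected
w2: Trace: 1 -b-> 2 -c-> 0 -b-> 1 -a-> 1  → end 1, accepted
w3: Trace: 1 -c-> 1 -c-> 1 -c-> 1 -a-> 1 -c-> 1 -c-> 1 -a-> 1 -a-> 1  → end 1, accepted
w4: Trace: 1 -b-> 2 -c-> 0 -c-> 1 -c-> 1 -a-> 1 -a-> 1  → end 1, accepted
w5: Trace: 1 -c-> 1 -b-> 2 -a-> 2 -b-> 4 -b-> 4 -b-> 4 -c-> 2 -b-> 4  → end 4, accepted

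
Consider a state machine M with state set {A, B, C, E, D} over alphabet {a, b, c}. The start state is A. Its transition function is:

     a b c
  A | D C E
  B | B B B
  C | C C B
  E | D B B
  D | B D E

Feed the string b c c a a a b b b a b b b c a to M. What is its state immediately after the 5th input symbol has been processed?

A → C → B → B → B → B
After 5 symbols: B.

B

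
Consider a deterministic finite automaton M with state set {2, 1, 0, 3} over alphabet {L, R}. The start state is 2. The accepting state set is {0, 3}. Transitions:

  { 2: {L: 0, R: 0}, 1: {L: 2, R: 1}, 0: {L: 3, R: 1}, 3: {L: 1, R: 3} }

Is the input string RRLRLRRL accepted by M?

2 → 0 → 1 → 2 → 0 → 3 → 3 → 3 → 1
End state 1 is not accepting.

No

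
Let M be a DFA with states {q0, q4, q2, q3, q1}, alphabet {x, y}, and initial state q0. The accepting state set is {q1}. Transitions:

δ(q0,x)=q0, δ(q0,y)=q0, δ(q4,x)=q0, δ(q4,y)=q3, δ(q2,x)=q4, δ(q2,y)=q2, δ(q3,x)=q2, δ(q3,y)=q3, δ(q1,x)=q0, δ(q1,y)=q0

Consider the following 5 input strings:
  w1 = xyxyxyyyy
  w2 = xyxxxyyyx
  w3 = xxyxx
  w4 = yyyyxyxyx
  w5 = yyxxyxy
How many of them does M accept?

0

w1: Trace: q0 -x-> q0 -y-> q0 -x-> q0 -y-> q0 -x-> q0 -y-> q0 -y-> q0 -y-> q0 -y-> q0  → end q0, rejected
w2: Trace: q0 -x-> q0 -y-> q0 -x-> q0 -x-> q0 -x-> q0 -y-> q0 -y-> q0 -y-> q0 -x-> q0  → end q0, rejected
w3: Trace: q0 -x-> q0 -x-> q0 -y-> q0 -x-> q0 -x-> q0  → end q0, rejected
w4: Trace: q0 -y-> q0 -y-> q0 -y-> q0 -y-> q0 -x-> q0 -y-> q0 -x-> q0 -y-> q0 -x-> q0  → end q0, rejected
w5: Trace: q0 -y-> q0 -y-> q0 -x-> q0 -x-> q0 -y-> q0 -x-> q0 -y-> q0  → end q0, rejected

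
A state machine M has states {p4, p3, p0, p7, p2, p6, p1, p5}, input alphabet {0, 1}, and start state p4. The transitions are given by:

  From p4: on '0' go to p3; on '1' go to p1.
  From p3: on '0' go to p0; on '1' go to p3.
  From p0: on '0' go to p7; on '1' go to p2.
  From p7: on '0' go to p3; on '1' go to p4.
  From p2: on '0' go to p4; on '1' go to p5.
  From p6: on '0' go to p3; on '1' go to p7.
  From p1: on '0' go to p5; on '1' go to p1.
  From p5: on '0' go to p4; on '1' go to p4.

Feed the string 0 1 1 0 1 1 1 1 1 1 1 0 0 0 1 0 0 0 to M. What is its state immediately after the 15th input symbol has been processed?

p3

p4 → p3 → p3 → p3 → p0 → p2 → p5 → p4 → p1 → p1 → p1 → p1 → p5 → p4 → p3 → p3
After 15 symbols: p3.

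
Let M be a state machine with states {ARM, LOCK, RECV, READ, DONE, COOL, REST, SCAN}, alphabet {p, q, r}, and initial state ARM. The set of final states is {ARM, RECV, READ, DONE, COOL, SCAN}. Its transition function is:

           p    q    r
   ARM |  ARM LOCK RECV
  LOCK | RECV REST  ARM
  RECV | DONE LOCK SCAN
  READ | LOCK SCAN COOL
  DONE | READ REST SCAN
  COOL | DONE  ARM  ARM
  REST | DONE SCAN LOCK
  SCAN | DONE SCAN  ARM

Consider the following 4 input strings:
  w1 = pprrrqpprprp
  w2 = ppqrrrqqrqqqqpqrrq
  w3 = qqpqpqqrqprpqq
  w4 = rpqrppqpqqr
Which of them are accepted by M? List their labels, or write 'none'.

w1, w3, w4

w1: Trace: ARM -p-> ARM -p-> ARM -r-> RECV -r-> SCAN -r-> ARM -q-> LOCK -p-> RECV -p-> DONE -r-> SCAN -p-> DONE -r-> SCAN -p-> DONE  → end DONE, accepted
w2: Trace: ARM -p-> ARM -p-> ARM -q-> LOCK -r-> ARM -r-> RECV -r-> SCAN -q-> SCAN -q-> SCAN -r-> ARM -q-> LOCK -q-> REST -q-> SCAN -q-> SCAN -p-> DONE -q-> REST -r-> LOCK -r-> ARM -q-> LOCK  → end LOCK, rejected
w3: Trace: ARM -q-> LOCK -q-> REST -p-> DONE -q-> REST -p-> DONE -q-> REST -q-> SCAN -r-> ARM -q-> LOCK -p-> RECV -r-> SCAN -p-> DONE -q-> REST -q-> SCAN  → end SCAN, accepted
w4: Trace: ARM -r-> RECV -p-> DONE -q-> REST -r-> LOCK -p-> RECV -p-> DONE -q-> REST -p-> DONE -q-> REST -q-> SCAN -r-> ARM  → end ARM, accepted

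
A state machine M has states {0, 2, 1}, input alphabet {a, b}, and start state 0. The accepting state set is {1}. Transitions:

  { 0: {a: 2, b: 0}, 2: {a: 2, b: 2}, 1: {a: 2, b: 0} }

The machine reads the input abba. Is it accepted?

No

Trace: 0 -a-> 2 -b-> 2 -b-> 2 -a-> 2
End state 2 is not accepting.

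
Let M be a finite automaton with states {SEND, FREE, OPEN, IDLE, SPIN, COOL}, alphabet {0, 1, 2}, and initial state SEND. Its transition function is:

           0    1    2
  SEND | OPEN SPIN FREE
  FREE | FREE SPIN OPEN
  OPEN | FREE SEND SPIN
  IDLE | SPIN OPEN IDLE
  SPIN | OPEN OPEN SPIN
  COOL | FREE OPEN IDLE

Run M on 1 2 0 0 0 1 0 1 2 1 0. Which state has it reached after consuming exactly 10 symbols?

Trace: SEND -1-> SPIN -2-> SPIN -0-> OPEN -0-> FREE -0-> FREE -1-> SPIN -0-> OPEN -1-> SEND -2-> FREE -1-> SPIN
After 10 symbols: SPIN.

SPIN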